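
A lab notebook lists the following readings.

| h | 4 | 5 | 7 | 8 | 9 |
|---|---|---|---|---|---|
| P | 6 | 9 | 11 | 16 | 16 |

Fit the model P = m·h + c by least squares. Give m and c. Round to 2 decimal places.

m = 2.05, c = -1.91

The normal equations are: 235·m + 33·c = 418;  33·m + 5·c = 58.
Δ = 235·5 − 33² = 86.
m = (418·5 − 33·58)/86 = 88/43; c = (235·58 − 33·418)/86 = -82/43.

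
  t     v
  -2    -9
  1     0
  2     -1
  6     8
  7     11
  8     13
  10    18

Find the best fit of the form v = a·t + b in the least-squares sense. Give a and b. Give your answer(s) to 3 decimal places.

AᵀA·[a, b]ᵀ = Aᵀv reads: 258·a + 32·b = 425;  32·a + 7·b = 40.
Δ = 258·7 − 32² = 782.
a = (425·7 − 32·40)/782 = 1695/782; b = (258·40 − 32·425)/782 = -1640/391.

a = 2.168, b = -4.194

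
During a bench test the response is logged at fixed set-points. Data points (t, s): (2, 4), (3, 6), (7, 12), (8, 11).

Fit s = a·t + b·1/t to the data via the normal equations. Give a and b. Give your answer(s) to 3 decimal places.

Compute the Gram sums: Σt·t = 126, Σt·1/t = 4, Σ1/t·1/t = 11209/28224.
Right-hand side: Σt·s = 198, Σ1/t·s = 397/56.
Normal equations: [[126, 4]; [4, 11209/28224]]·[a, b]ᵀ = [198, 397/56]ᵀ.
Determinant 126·(11209/28224) − 4² = 7625/224.
a = (198·(11209/28224) − 4·(397/56))/(7625/224) = 15767/10675; b = (126·(397/56) − 4·198)/(7625/224) = 4536/1525.

a = 1.477, b = 2.974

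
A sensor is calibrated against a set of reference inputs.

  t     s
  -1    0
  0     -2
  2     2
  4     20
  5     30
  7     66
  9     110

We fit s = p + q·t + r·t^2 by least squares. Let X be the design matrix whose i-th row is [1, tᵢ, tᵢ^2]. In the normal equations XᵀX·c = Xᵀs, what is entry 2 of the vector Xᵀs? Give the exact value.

1686

Entry 2 ↔ basis t, so (Xᵀs)_{2} = Σᵢ (t)·sᵢ = (-1)·(0) + (0)·(-2) + (2)·(2) + (4)·(20) + (5)·(30) + (7)·(66) + (9)·(110) = 1686.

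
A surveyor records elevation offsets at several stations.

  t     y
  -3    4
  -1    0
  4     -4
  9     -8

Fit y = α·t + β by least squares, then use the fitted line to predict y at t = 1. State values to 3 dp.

Setting ∂/∂α … = 0 gives: 107·α + 9·β = -100;  9·α + 4·β = -8.
Determinant 107·4 − 9² = 347.
α = ((-100)·4 − 9·(-8))/347 = -328/347; β = (107·(-8) − 9·(-100))/347 = 44/347.
At t = 1: ŷ = (-328/347)·(1) + (44/347)·(1) = -284/347.

ŷ = -0.818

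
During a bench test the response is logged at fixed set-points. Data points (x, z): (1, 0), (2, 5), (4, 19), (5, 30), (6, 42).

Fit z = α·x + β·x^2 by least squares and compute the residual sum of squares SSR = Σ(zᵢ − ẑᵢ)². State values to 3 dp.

Setting ∂/∂α … = 0 gives: 82·α + 414·β = 488;  414·α + 2194·β = 2586.
(Σx·x = 82, Σx·x^2 = 414, Σx^2·x^2 = 2194, Σx·z = 488, Σx^2·z = 2586.)
Eliminating β: 2194·(row 1) − 414·(row 2) gives 8512·α = 2194·488 − 414·2586 = 68, so α = 17/2128.
Then β = (2586 − 414·(17/2128))/2194 = 2505/2128.
Residuals: -1261/1064, 293/1064, 71/532, 565/1064, -453/1064; SSR = 2087/1064.

SSR = 1.961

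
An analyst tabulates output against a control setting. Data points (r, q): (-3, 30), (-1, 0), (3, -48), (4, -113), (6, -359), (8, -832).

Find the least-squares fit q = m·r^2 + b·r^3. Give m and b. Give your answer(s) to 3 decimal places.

Normal-equation sums: Σr^2·r^2 = 5811, Σr^2·r^3 = 41567, Σr^3·r^3 = 314355.
And Σr^2·q = -68142, Σr^3·q = -512866.
XᵀX·[m, b]ᵀ = Xᵀq becomes [[5811, 41567]; [41567, 314355]]·[m, b]ᵀ = [-68142, -512866]ᵀ.
Eliminating b: 314355·(row 1) − 41567·(row 2) gives 98901416·m = 314355·(-68142) − 41567·(-512866) = -102477388, so m = -25619347/24725354.
Then b = ((-512866) − 41567·(-25619347/24725354))/314355 = -36951453/24725354.

m = -1.036, b = -1.494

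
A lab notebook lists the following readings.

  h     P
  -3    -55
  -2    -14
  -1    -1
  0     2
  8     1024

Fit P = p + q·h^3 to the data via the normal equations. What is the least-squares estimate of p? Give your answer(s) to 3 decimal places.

The normal system AᵀA·[p, q]ᵀ = AᵀP is [[5, 476]; [476, 262938]]·[p, q]ᵀ = [956, 525886]ᵀ.
Δ = 5·262938 − 476² = 1088114.
p = (956·262938 − 476·525886)/1088114 = 523496/544057; q = (5·525886 − 476·956)/1088114 = 1087187/544057.

p = 0.962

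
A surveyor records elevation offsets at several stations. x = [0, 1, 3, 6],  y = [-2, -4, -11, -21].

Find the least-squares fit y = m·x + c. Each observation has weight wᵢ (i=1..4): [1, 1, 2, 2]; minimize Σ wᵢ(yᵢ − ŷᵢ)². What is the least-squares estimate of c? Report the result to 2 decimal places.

From the data, Σwᵢ·x·x = 91, Σwᵢ·x = 19, Σwᵢ·1 = 6.
And Σwᵢ·x·y = -322, Σwᵢ·y = -70.
AᵀWA·[m, c]ᵀ = AᵀWy becomes [[91, 19]; [19, 6]]·[m, c]ᵀ = [-322, -70]ᵀ.
Determinant 91·6 − 19² = 185.
m = ((-322)·6 − 19·(-70))/185 = -602/185; c = (91·(-70) − 19·(-322))/185 = -252/185.

c = -1.36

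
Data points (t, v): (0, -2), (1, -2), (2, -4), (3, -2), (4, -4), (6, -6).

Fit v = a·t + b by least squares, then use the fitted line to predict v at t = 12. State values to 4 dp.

XᵀX·[a, b]ᵀ = Xᵀv reads: 66·a + 16·b = -68;  16·a + 6·b = -20.
(Σt·t = 66, Σt = 16, Σ1 = 6, Σt·v = -68, Σv = -20.)
det = 66·6 − 16² = 140.
a = ((-68)·6 − 16·(-20))/140 = -22/35; b = (66·(-20) − 16·(-68))/140 = -58/35.
At t = 12: v̂ = (-22/35)·(12) + (-58/35)·(1) = -46/5.

v̂ = -9.2000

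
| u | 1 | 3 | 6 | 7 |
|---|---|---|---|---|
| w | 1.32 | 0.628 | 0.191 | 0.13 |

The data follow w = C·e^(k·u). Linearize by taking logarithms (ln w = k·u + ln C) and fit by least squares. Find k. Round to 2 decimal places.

k = -0.39

Let Y = ln w. Fitting Y = k·u + ln C by least squares:
Σu = 17.0000, Σ(u)² = 95.0000, Σln w = -3.8833, Σu·ln w = -25.3325.
Equations: 95.0000·k + 17.0000·ln C = -25.3325;  17.0000·k + 4·ln C = -3.8833.
Δ = 95.0000·4 − (17.0000)² = 91.0000; k = (-25.3325·4 − 17.0000·-3.8833)/91.0000 = -0.38807, ln C = (95.0000·-3.8833 − 17.0000·-25.3325)/91.0000 = 0.67846.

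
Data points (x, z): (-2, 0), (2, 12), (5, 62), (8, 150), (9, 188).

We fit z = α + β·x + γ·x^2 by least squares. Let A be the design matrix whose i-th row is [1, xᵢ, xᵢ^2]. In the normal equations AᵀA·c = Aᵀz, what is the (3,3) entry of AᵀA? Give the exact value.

Row 3 ↔ basis x^2, column 3 ↔ basis x^2, so (AᵀA)_{3,3} = Σᵢ (x^2)·(x^2) = (4)·(4) + (4)·(4) + (25)·(25) + (64)·(64) + (81)·(81) = 11314.

11314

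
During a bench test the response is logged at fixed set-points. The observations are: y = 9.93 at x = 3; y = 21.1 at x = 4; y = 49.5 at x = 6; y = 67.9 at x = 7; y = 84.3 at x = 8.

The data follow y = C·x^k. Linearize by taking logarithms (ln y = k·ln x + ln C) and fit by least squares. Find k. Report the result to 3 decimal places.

k = 2.179

Let Y = ln y. Fitting Y = k·ln x + ln C by least squares:
Σln x = 8.3020, Σ(ln x)² = 14.4498, Σln y = 17.8992, Σln x·ln y = 31.1695.
Equations: 14.4498·k + 8.3020·ln C = 31.1695;  8.3020·k + 5·ln C = 17.8992.
Solving (det = 3.3255): k = 2.17941, ln C = -0.03885.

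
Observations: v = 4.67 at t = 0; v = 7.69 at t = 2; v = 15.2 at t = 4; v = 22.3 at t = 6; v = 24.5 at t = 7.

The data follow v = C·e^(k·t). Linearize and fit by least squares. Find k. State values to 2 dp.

With ln vᵢ as the transformed response and tᵢ as the regressor:
XᵀX = [[105.0000, 19.0000]; [19.0000, 5]], rhs = [55.9833, 12.6056]ᵀ  (here Σt = 19.0000, Σ(t)² = 105.0000, Σln v = 12.6056, Σt·ln v = 55.9833).
Δ = 105.0000·5 − (19.0000)² = 164.0000; k = (55.9833·5 − 19.0000·12.6056)/164.0000 = 0.24640, ln C = (105.0000·12.6056 − 19.0000·55.9833)/164.0000 = 1.58482.

k = 0.25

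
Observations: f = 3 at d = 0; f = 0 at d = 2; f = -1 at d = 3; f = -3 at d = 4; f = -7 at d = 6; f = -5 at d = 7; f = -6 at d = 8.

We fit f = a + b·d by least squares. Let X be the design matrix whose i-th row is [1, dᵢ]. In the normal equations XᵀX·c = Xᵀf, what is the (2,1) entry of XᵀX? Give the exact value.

30

Row 2 ↔ basis d, column 1 ↔ basis 1, so (XᵀX)_{2,1} = Σᵢ d = (0)·(1) + (2)·(1) + (3)·(1) + (4)·(1) + (6)·(1) + (7)·(1) + (8)·(1) = 30.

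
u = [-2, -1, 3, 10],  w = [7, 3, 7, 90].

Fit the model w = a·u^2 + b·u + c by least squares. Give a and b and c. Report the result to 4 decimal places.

Compute the Gram sums: Σu^2·u^2 = 10098, Σu^2·u = 1018, Σu^2 = 114, Σu·u = 114, Σu = 10, Σ1 = 4.
Moment sums: Σu^2·w = 9094, Σu·w = 904, Σw = 107.
So MᵀM·[a, b, c]ᵀ = Mᵀw: [[10098, 1018, 114]; [1018, 114, 10]; [114, 10, 4]]·[a, b, c]ᵀ = [9094, 904, 107]ᵀ.
Inverting the 3×3 Gram matrix, [a, b, c]ᵀ = [35703/36136, -35615/36136, 9535/9034]ᵀ.

a = 0.9880, b = -0.9856, c = 1.0555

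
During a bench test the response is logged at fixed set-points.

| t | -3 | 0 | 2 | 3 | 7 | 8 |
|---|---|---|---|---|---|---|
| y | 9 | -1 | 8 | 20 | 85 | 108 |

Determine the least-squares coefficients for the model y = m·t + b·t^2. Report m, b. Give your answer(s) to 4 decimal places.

m = 1.6219, b = 1.4937

Setting ∂/∂m … = 0 gives: 135·m + 863·b = 1508;  863·m + 6675·b = 11370.
Eliminating b: 6675·(row 1) − 863·(row 2) gives 156356·m = 6675·1508 − 863·11370 = 253590, so m = 126795/78178.
Then b = (11370 − 863·(126795/78178))/6675 = 116773/78178.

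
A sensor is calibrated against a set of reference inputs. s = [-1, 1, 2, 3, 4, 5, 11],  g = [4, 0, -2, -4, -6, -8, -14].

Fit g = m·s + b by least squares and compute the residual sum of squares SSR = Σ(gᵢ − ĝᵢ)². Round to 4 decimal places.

Setting ∂/∂m … = 0 gives: 177·m + 25·b = -238;  25·m + 7·b = -30.
det = 177·7 − 25² = 614.
m = ((-238)·7 − 25·(-30))/614 = -458/307; b = (177·(-30) − 25·(-238))/614 = 320/307.
Residuals: 450/307, 138/307, -18/307, -174/307, -330/307, -486/307, 420/307; SSR = 2520/307.

SSR = 8.2085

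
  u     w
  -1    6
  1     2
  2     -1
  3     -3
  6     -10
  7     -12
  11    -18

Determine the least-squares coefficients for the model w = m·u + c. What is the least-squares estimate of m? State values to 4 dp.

m = -2.0609

Entries of MᵀM: Σu·u = 221, Σu = 29, Σ1 = 7.
Right-hand side: Σu·w = -357, Σw = -36.
So MᵀM·[m, c]ᵀ = Mᵀw: [[221, 29]; [29, 7]]·[m, c]ᵀ = [-357, -36]ᵀ.
Determinant 221·7 − 29² = 706.
m = ((-357)·7 − 29·(-36))/706 = -1455/706; c = (221·(-36) − 29·(-357))/706 = 2397/706.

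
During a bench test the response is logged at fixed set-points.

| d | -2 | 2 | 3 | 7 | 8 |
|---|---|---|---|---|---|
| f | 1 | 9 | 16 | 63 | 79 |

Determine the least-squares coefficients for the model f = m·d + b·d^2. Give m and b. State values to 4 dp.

The normal system XᵀX·[m, b]ᵀ = Xᵀf is [[130, 882]; [882, 6610]]·[m, b]ᵀ = [1137, 8327]ᵀ.
Eliminating b: 6610·(row 1) − 882·(row 2) gives 81376·m = 6610·1137 − 882·8327 = 171156, so m = 42789/20344.
Then b = (8327 − 882·(42789/20344))/6610 = 19919/20344.

m = 2.1033, b = 0.9791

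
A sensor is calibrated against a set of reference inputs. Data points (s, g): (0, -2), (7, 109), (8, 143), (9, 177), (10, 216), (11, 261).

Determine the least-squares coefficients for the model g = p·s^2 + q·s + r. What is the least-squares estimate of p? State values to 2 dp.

p = 1.97

Compute the Gram sums: Σs^2·s^2 = 37699, Σs^2·s = 3915, Σs^2 = 415, Σs·s = 415, Σs = 45, Σ1 = 6.
For Aᵀg: Σs^2·g = 82011, Σs·g = 8531, Σg = 904.
Inverting the 3×3 Gram matrix, [p, q, r]ᵀ = [62915/31856, 341327/159280, -31987/15928]ᵀ.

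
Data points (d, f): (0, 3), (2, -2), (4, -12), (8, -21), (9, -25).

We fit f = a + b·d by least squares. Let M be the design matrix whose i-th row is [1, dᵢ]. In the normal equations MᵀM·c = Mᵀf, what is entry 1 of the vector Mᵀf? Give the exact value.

-57

Entry 1 ↔ basis 1, so (Mᵀf)_{1} = Σᵢ fᵢ = (1)·(3) + (1)·(-2) + (1)·(-12) + (1)·(-21) + (1)·(-25) = -57.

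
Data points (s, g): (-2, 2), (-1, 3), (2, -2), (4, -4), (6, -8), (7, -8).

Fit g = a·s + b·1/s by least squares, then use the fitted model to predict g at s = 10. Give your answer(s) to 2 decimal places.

Setting ∂/∂a … = 0 gives: 110·a + 6·b = -131;  6·a + (11365/7056)·b = -178/21.
det = 110·(11365/7056) − 6² = 498067/3528.
a = ((-131)·(11365/7056) − 6·(-178/21))/(498067/3528) = -1129967/996134; b = (110·(-178/21) − 6·(-131))/(498067/3528) = -516432/498067.
At s = 10: ĝ = (-1129967/996134)·(10) + (-516432/498067)·(1/10) = -28507391/2490335.

ĝ = -11.45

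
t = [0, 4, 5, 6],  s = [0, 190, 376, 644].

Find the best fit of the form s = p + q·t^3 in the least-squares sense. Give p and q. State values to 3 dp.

p = 0.190, q = 2.986

Setting ∂/∂p … = 0 gives: 4·p + 405·q = 1210;  405·p + 66377·q = 198264.
det = 4·66377 − 405² = 101483.
p = (1210·66377 − 405·198264)/101483 = 19250/101483; q = (4·198264 − 405·1210)/101483 = 303006/101483.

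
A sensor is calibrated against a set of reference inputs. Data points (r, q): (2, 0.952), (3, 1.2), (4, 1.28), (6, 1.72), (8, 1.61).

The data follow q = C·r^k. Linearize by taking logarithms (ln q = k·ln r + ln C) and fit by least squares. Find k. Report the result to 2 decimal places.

With ln qᵢ as the transformed response and ln rᵢ as the regressor:
Σln r = 7.0493, Σ(ln r)² = 11.1437, Σln q = 1.3985, Σln r·ln q = 2.4704.
Equations: 11.1437·k + 7.0493·ln C = 2.4704;  7.0493·k + 5·ln C = 1.3985.
Slope k = (n·Σln r·ln q − Σln r·Σln q)/(n·Σ(ln r)² − (Σln r)²) = (5·2.4704 − 7.0493·1.3985)/6.0265 = 0.41375; ln C = (Σln q − k·Σln r)/n = -0.30362.

k = 0.41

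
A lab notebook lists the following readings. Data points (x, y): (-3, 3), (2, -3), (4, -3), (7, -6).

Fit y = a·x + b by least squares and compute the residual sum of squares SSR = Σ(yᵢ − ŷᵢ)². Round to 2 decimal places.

AᵀA·[a, b]ᵀ = Aᵀy reads: 78·a + 10·b = -69;  10·a + 4·b = -9.
(Σx·x = 78, Σx = 10, Σ1 = 4, Σx·y = -69, Σy = -9.)
Eliminating b: 4·(row 1) − 10·(row 2) gives 212·a = 4·(-69) − 10·(-9) = -186, so a = -93/106.
Then b = ((-9) − 10·(-93/106))/4 = -3/53.
Residuals: 45/106, -63/53, 30/53, 21/106; SSR = 207/106.

SSR = 1.95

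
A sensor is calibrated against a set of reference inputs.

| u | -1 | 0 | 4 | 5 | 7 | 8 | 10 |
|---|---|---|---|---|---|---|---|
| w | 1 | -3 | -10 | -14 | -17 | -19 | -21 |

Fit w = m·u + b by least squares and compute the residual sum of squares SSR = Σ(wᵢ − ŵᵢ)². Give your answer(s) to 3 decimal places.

SSR = 7.680

Compute the Gram sums: Σu·u = 255, Σu = 33, Σ1 = 7.
For Xᵀw: Σu·w = -592, Σw = -83.
XᵀX·[m, b]ᵀ = Xᵀw becomes [[255, 33]; [33, 7]]·[m, b]ᵀ = [-592, -83]ᵀ.
Determinant 255·7 − 33² = 696.
m = ((-592)·7 − 33·(-83))/696 = -1405/696; b = (255·(-83) − 33·(-592))/696 = -543/232.
Residuals: 115/87, -153/232, 289/696, -545/348, -46/87, -355/696, 1063/696; SSR = 5345/696.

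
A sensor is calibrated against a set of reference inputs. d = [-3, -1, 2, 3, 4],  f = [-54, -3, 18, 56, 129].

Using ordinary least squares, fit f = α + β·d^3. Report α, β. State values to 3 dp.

α = 0.559, β = 2.017

Forming XᵀX = [[5, 71]; [71, 5619]] and Xᵀf = [146, 11373]ᵀ gives XᵀX·[α, β]ᵀ = Xᵀf.
det = 5·5619 − 71² = 23054.
α = (146·5619 − 71·11373)/23054 = 12891/23054; β = (5·11373 − 71·146)/23054 = 46499/23054.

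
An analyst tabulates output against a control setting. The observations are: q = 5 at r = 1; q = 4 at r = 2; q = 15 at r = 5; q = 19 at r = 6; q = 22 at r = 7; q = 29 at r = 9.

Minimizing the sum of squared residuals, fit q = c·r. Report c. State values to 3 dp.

c = 3.148

Entries of MᵀM: Σr·r = 196.
And Σr·q = 617.
Normal equations: [[196]]·[c]ᵀ = [617]ᵀ.
c = 617/196 = 3.14796.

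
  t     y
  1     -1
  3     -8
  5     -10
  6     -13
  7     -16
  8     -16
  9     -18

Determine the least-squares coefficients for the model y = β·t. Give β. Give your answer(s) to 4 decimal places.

β = -2.0943

Entries of XᵀX: Σt·t = 265.
And Σt·y = -555.
XᵀX·[β]ᵀ = Xᵀy becomes [[265]]·[β]ᵀ = [-555]ᵀ.
Hence β = -555 / 265 ≈ -2.09434.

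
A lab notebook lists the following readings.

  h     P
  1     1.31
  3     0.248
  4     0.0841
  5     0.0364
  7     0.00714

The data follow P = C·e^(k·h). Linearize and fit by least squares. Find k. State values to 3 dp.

Taking logs, ln P = k·h + ln C, so regress ln P on h.
Σh = 20.0000, Σ(h)² = 100.0000, Σln P = -11.8553, Σh·ln P = -64.9762.
Equations: 100.0000·k + 20.0000·ln C = -64.9762;  20.0000·k + 5·ln C = -11.8553.
Solving (det = 100.0000): k = -0.87775, ln C = 1.13996.

k = -0.878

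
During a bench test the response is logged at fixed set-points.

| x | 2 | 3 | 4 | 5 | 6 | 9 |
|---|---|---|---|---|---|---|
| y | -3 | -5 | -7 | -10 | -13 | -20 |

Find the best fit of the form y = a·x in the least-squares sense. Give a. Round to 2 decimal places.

From the data, Σx·x = 171.
Moment sums: Σx·y = -357.
Normal equations: [[171]]·[a]ᵀ = [-357]ᵀ.
a = (-357)/171 = -2.08772.

a = -2.09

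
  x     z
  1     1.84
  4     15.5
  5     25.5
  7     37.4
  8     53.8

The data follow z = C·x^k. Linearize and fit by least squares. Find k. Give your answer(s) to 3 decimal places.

Taking logs, ln z = k·ln x + ln C, so regress ln z on ln x.
Sums: Σln x = 7.0211, Σ(ln x)² = 12.6227, Σln z = 14.1962, Σln x·ln z = 24.3467.
Normal system: [[12.6227, 7.0211]; [7.0211, 5]]·[k, ln C]ᵀ = [24.3467, 14.1962]ᵀ.
Slope k = (n·Σln x·ln z − Σln x·Σln z)/(n·Σ(ln x)² − (Σln x)²) = (5·24.3467 − 7.0211·14.1962)/13.8181 = 1.59648; ln C = (Σln z − k·Σln x)/n = 0.59744.

k = 1.596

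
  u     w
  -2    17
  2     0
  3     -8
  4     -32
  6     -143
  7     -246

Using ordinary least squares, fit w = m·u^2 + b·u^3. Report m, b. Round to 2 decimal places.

m = 2.14, b = -1.02

Compute the Gram sums: Σu^2·u^2 = 4066, Σu^2·u^3 = 25850, Σu^3·u^3 = 169258.
Right-hand side: Σu^2·w = -17718, Σu^3·w = -117666.
So AᵀA·[m, b]ᵀ = Aᵀw: [[4066, 25850]; [25850, 169258]]·[m, b]ᵀ = [-17718, -117666]ᵀ.
Δ = 4066·169258 − 25850² = 19980528.
m = ((-17718)·169258 − 25850·(-117666))/19980528 = 1781369/832522; b = (4066·(-117666) − 25850·(-17718))/19980528 = -850819/832522.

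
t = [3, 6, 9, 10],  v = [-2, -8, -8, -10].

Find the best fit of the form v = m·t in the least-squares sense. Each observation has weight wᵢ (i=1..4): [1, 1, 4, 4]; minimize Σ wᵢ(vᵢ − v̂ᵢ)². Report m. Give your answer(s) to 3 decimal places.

m = -0.965

From the data, Σwᵢ·t·t = 769.
Moment sums: Σwᵢ·t·v = -742.
AᵀWA·[m]ᵀ = AᵀWv becomes [[769]]·[m]ᵀ = [-742]ᵀ.
Hence m = -742 / 769 ≈ -0.964889.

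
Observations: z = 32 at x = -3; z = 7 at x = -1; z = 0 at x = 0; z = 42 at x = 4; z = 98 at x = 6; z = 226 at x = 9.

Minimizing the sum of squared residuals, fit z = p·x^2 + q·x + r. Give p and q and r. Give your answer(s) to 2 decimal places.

p = 2.95, q = -1.57, r = 1.09

Sums needed: Σx^2·x^2 = 8195, Σx^2·x = 981, Σx^2 = 143, Σx·x = 143, Σx = 15, Σ1 = 6.
And Σx^2·z = 22801, Σx·z = 2687, Σz = 405.
AᵀA·[p, q, r]ᵀ = Aᵀz becomes [[8195, 981, 143]; [981, 143, 15]; [143, 15, 6]]·[p, q, r]ᵀ = [22801, 2687, 405]ᵀ.
Row-reducing yields p = 257337/87194, q = -136903/87194, r = 47327/43597.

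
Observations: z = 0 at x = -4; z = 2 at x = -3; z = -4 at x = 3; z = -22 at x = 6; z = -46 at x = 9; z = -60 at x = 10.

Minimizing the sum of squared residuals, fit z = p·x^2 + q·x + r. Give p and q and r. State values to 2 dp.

Compute the Gram sums: Σx^2·x^2 = 18275, Σx^2·x = 1881, Σx^2 = 251, Σx·x = 251, Σx = 21, Σ1 = 6.
Right-hand side: Σx^2·z = -10536, Σx·z = -1164, Σz = -130.
MᵀM·[p, q, r]ᵀ = Mᵀz becomes [[18275, 1881, 251]; [1881, 251, 21]; [251, 21, 6]]·[p, q, r]ᵀ = [-10536, -1164, -130]ᵀ.
Row-reducing yields p = -58219/112508, q = -602919/562540, r = 524831/140635.

p = -0.52, q = -1.07, r = 3.73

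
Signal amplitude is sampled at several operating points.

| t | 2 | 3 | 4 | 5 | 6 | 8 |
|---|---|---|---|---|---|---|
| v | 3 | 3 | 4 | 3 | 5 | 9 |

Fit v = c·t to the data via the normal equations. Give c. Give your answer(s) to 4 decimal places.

c = 0.9610

Compute the Gram sums: Σt·t = 154.
And Σt·v = 148.
XᵀX·[c]ᵀ = Xᵀv becomes [[154]]·[c]ᵀ = [148]ᵀ.
c = 148/154 = 0.961039.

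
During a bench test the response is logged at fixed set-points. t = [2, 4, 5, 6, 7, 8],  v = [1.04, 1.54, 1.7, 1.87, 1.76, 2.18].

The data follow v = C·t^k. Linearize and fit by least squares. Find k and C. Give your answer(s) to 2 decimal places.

k = 0.49, C = 0.76

Let Y = ln v. Fitting Y = k·ln t + ln C by least squares:
AᵀA = [[16.3136, 9.5060]; [9.5060, 6]], rhs = [5.3219, 2.9722]ᵀ  (here Σln t = 9.5060, Σ(ln t)² = 16.3136, Σln v = 2.9722, Σln t·ln v = 5.3219).
Solving (det = 7.5177): k = 0.48921, ln C = -0.27970, so C = exp(-0.27970) = 0.75601.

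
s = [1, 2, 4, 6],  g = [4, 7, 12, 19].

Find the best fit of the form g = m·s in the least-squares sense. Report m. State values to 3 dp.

Entries of MᵀM: Σs·s = 57.
Moment sums: Σs·g = 180.
So MᵀM·[m]ᵀ = Mᵀg: [[57]]·[m]ᵀ = [180]ᵀ.
m = 180/57 = 3.15789.

m = 3.158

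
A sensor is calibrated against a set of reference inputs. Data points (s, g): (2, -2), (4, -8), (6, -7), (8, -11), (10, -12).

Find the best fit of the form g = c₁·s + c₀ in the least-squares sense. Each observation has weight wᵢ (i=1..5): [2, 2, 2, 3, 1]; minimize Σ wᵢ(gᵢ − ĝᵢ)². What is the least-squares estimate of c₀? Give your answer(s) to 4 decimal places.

From the data, Σwᵢ·s·s = 404, Σwᵢ·s = 58, Σwᵢ·1 = 10.
Moment sums: Σwᵢ·s·g = -540, Σwᵢ·g = -79.
Normal equations: [[404, 58]; [58, 10]]·[c₁, c₀]ᵀ = [-540, -79]ᵀ.
Eliminating c₀: 10·(row 1) − 58·(row 2) gives 676·c₁ = 10·(-540) − 58·(-79) = -818, so c₁ = -409/338.
Then c₀ = ((-79) − 58·(-409/338))/10 = -149/169.

c₀ = -0.8817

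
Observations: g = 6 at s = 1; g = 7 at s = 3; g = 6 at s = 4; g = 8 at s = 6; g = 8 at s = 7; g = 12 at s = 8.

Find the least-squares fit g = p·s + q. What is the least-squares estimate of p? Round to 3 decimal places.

The normal system XᵀX·[p, q]ᵀ = Xᵀg is [[175, 29]; [29, 6]]·[p, q]ᵀ = [251, 47]ᵀ.
Eliminating q: 6·(row 1) − 29·(row 2) gives 209·p = 6·251 − 29·47 = 143, so p = 13/19.
Then q = (47 − 29·(13/19))/6 = 86/19.

p = 0.684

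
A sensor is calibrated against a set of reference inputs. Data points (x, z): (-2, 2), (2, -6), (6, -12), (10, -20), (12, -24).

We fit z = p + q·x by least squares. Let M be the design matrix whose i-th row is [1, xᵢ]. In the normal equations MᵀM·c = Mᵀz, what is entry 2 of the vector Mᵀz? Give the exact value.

-576

Entry 2 ↔ basis x, so (Mᵀz)_{2} = Σᵢ (x)·zᵢ = (-2)·(2) + (2)·(-6) + (6)·(-12) + (10)·(-20) + (12)·(-24) = -576.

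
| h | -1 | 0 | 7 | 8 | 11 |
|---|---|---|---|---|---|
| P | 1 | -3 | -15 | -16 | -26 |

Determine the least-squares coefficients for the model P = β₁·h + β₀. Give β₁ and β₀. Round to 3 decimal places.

The normal equations are: 235·β₁ + 25·β₀ = -520;  25·β₁ + 5·β₀ = -59.
(Σh·h = 235, Σh = 25, Σ1 = 5, Σh·P = -520, ΣP = -59.)
Determinant 235·5 − 25² = 550.
β₁ = ((-520)·5 − 25·(-59))/550 = -45/22; β₀ = (235·(-59) − 25·(-520))/550 = -173/110.

β₁ = -2.045, β₀ = -1.573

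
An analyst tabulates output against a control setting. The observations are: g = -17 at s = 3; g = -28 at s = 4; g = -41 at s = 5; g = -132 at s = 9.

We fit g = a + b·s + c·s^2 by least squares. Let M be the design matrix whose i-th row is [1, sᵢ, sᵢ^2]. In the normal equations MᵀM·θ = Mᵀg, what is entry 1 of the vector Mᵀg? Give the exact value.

-218

Entry 1 ↔ basis 1, so (Mᵀg)_{1} = Σᵢ gᵢ = (1)·(-17) + (1)·(-28) + (1)·(-41) + (1)·(-132) = -218.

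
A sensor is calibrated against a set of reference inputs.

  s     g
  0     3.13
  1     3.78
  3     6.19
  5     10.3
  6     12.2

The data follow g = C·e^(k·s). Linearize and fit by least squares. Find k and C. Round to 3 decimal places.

Taking logs, ln g = k·s + ln C, so regress ln g on s.
Σs = 15.0000, Σ(s)² = 71.0000, Σln g = 9.1273, Σs·ln g = 33.4679.
Equations: 71.0000·k + 15.0000·ln C = 33.4679;  15.0000·k + 5·ln C = 9.1273.
Slope k = (n·Σs·ln g − Σs·Σln g)/(n·Σ(s)² − (Σs)²) = (5·33.4679 − 15.0000·9.1273)/130.0000 = 0.23408; ln C = (Σln g − k·Σs)/n = 1.12322, so C = exp(1.12322) = 3.07473.

k = 0.234, C = 3.075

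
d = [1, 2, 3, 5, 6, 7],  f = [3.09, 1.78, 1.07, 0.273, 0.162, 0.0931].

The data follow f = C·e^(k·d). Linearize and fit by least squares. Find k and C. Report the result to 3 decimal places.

k = -0.595, C = 5.818

Linearized form: ln f = k·d + ln C. From the 6 transformed points,
XᵀX = [[124.0000, 24.0000]; [24.0000, 6]], rhs = [-31.5466, -3.7201]ᵀ  (here Σd = 24.0000, Σ(d)² = 124.0000, Σln f = -3.7201, Σd·ln f = -31.5466).
Solving (det = 168.0000): k = -0.59522, ln C = 1.76088, so C = exp(1.76088) = 5.81755.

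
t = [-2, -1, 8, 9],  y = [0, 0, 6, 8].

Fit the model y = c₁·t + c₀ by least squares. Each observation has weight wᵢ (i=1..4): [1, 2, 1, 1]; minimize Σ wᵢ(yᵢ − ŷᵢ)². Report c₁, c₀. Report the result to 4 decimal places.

Sums needed: Σwᵢ·t·t = 151, Σwᵢ·t = 13, Σwᵢ·1 = 5.
For AᵀWy: Σwᵢ·t·y = 120, Σwᵢ·y = 14.
Determinant 151·5 − 13² = 586.
c₁ = (120·5 − 13·14)/586 = 209/293; c₀ = (151·14 − 13·120)/586 = 277/293.

c₁ = 0.7133, c₀ = 0.9454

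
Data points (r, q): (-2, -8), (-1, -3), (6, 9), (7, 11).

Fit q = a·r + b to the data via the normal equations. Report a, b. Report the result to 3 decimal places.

Normal-equation sums: Σr·r = 90, Σr = 10, Σ1 = 4.
For Mᵀq: Σr·q = 150, Σq = 9.
So MᵀM·[a, b]ᵀ = Mᵀq: [[90, 10]; [10, 4]]·[a, b]ᵀ = [150, 9]ᵀ.
det = 90·4 − 10² = 260.
a = (150·4 − 10·9)/260 = 51/26; b = (90·9 − 10·150)/260 = -69/26.

a = 1.962, b = -2.654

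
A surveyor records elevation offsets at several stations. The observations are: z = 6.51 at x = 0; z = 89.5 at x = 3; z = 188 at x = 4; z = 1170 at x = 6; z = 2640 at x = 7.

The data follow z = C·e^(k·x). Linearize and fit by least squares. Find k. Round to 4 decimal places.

k = 0.8593

With ln zᵢ as the transformed response and xᵢ as the regressor:
AᵀA = [[110.0000, 20.0000]; [20.0000, 5]], rhs = [131.9668, 26.5473]ᵀ  (here Σx = 20.0000, Σ(x)² = 110.0000, Σln z = 26.5473, Σx·ln z = 131.9668).
Slope k = (n·Σx·ln z − Σx·Σln z)/(n·Σ(x)² − (Σx)²) = (5·131.9668 − 20.0000·26.5473)/150.0000 = 0.85925; ln C = (Σln z − k·Σx)/n = 1.87246.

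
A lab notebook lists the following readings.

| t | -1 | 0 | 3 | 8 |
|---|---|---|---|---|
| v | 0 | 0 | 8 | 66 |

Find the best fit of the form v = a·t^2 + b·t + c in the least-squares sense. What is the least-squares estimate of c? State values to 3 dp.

The normal system XᵀX·[a, b, c]ᵀ = Xᵀv is [[4178, 538, 74]; [538, 74, 10]; [74, 10, 4]]·[a, b, c]ᵀ = [4296, 552, 74]ᵀ.
Inverting the 3×3 Gram matrix, [a, b, c]ᵀ = [578/543, -97/543, -135/181]ᵀ.

c = -0.746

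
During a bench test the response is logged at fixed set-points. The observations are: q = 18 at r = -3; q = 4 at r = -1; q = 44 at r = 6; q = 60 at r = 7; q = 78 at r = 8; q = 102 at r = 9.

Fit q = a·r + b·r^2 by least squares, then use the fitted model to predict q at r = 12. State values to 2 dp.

With design matrix X, XᵀX = [[240, 1772]; [1772, 14436]] and Xᵀq = [2168, 17944]ᵀ.
Δ = 240·14436 − 1772² = 324656.
a = (2168·14436 − 1772·17944)/324656 = -31220/20291; b = (240·17944 − 1772·2168)/324656 = 29054/20291.
At r = 12: q̂ = (-31220/20291)·(12) + (29054/20291)·(144) = 3809136/20291.

q̂ = 187.73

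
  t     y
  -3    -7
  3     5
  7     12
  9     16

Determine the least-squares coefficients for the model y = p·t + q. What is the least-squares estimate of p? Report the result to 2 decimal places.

Sums needed: Σt·t = 148, Σt = 16, Σ1 = 4.
Moment sums: Σt·y = 264, Σy = 26.
Normal equations: [[148, 16]; [16, 4]]·[p, q]ᵀ = [264, 26]ᵀ.
Eliminating q: 4·(row 1) − 16·(row 2) gives 336·p = 4·264 − 16·26 = 640, so p = 40/21.
Then q = (26 − 16·(40/21))/4 = -47/42.

p = 1.90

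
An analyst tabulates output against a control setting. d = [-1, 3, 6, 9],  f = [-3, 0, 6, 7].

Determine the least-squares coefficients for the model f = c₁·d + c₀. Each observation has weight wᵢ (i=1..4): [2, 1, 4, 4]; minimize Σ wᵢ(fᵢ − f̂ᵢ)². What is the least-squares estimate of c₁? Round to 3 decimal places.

Normal-equation sums: Σwᵢ·d·d = 479, Σwᵢ·d = 61, Σwᵢ·1 = 11.
And Σwᵢ·d·f = 402, Σwᵢ·f = 46.
Normal equations: [[479, 61]; [61, 11]]·[c₁, c₀]ᵀ = [402, 46]ᵀ.
Eliminating c₀: 11·(row 1) − 61·(row 2) gives 1548·c₁ = 11·402 − 61·46 = 1616, so c₁ = 404/387.
Then c₀ = (46 − 61·(404/387))/11 = -622/387.

c₁ = 1.044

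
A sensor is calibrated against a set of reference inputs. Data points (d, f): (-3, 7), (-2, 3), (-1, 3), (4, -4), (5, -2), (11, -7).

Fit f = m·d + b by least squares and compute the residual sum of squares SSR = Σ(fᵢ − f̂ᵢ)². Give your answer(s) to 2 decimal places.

SSR = 12.59

With design matrix M, MᵀM = [[176, 14]; [14, 6]] and Mᵀf = [-133, 0]ᵀ.
det = 176·6 − 14² = 860.
m = ((-133)·6 − 14·0)/860 = -399/430; b = (176·0 − 14·(-133))/860 = 931/430.
Residuals: 441/215, -439/430, -4/43, -211/86, 102/215, 224/215; SSR = 5413/430.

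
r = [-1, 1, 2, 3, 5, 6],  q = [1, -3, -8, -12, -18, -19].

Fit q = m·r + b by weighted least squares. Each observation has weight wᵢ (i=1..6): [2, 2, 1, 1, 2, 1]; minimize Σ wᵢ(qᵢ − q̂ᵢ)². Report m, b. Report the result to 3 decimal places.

m = -3.142, b = -1.447

Compute the Gram sums: Σwᵢ·r·r = 103, Σwᵢ·r = 21, Σwᵢ·1 = 9.
For AᵀWq: Σwᵢ·r·q = -354, Σwᵢ·q = -79.
Eliminating b: 9·(row 1) − 21·(row 2) gives 486·m = 9·(-354) − 21·(-79) = -1527, so m = -509/162.
Then b = ((-79) − 21·(-509/162))/9 = -703/486.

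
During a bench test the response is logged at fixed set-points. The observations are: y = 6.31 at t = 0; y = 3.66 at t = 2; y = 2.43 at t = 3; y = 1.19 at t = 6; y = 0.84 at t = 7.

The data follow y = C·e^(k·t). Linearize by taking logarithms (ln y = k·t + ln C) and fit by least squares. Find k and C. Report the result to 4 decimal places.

Linearized form: ln y = k·t + ln C. From the 5 transformed points,
XᵀX = [[98.0000, 18.0000]; [18.0000, 5]], rhs = [5.0818, 4.0271]ᵀ  (here Σt = 18.0000, Σ(t)² = 98.0000, Σln y = 4.0271, Σt·ln y = 5.0818).
Slope k = (n·Σt·ln y − Σt·Σln y)/(n·Σ(t)² − (Σt)²) = (5·5.0818 − 18.0000·4.0271)/166.0000 = -0.28360; ln C = (Σln y − k·Σt)/n = 1.82640, so C = exp(1.82640) = 6.21145.

k = -0.2836, C = 6.2115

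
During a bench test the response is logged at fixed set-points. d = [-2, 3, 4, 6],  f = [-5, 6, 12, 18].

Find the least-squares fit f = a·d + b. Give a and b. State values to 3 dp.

a = 2.842, b = -0.065

Normal-equation sums: Σd·d = 65, Σd = 11, Σ1 = 4.
And Σd·f = 184, Σf = 31.
Normal equations: [[65, 11]; [11, 4]]·[a, b]ᵀ = [184, 31]ᵀ.
Δ = 65·4 − 11² = 139.
a = (184·4 − 11·31)/139 = 395/139; b = (65·31 − 11·184)/139 = -9/139.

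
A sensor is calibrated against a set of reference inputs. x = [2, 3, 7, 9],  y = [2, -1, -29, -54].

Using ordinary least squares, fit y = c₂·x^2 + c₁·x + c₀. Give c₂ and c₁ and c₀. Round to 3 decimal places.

c₂ = -0.887, c₁ = 1.789, c₀ = 1.827

Setting ∂/∂c₂ … = 0 gives: 9059·c₂ + 1107·c₁ + 143·c₀ = -5796;  1107·c₂ + 143·c₁ + 21·c₀ = -688;  143·c₂ + 21·c₁ + 4·c₀ = -82.
(Σx^2·x^2 = 9059, Σx^2·x = 1107, Σx^2 = 143, Σx·x = 143, Σx = 21, Σ1 = 4, Σx^2·y = -5796, Σx·y = -688, Σy = -82.)
Row-reducing yields c₂ = -1039/1171, c₁ = 2095/1171, c₀ = 2140/1171.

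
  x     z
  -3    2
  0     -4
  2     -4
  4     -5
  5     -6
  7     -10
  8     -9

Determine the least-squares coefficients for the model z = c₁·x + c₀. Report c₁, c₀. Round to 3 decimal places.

Forming MᵀM = [[167, 23]; [23, 7]] and Mᵀz = [-206, -36]ᵀ gives MᵀM·[c₁, c₀]ᵀ = Mᵀz.
Determinant 167·7 − 23² = 640.
c₁ = ((-206)·7 − 23·(-36))/640 = -307/320; c₀ = (167·(-36) − 23·(-206))/640 = -637/320.

c₁ = -0.959, c₀ = -1.991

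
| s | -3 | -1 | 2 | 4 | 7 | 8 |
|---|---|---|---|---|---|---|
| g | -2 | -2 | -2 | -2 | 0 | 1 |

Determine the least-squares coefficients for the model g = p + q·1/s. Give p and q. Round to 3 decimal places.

AᵀA·[p, q]ᵀ = Aᵀg reads: 6·p + (-53/168)·q = -7;  (-53/168)·p + (41197/28224)·q = 31/24.
Determinant 6·(41197/28224) − (-53/168)² = 244373/28224.
p = ((-7)·(41197/28224) − (-53/168)·(31/24))/(244373/28224) = -276878/244373; q = (6·(31/24) − (-53/168)·(-7))/(244373/28224) = 156408/244373.

p = -1.133, q = 0.640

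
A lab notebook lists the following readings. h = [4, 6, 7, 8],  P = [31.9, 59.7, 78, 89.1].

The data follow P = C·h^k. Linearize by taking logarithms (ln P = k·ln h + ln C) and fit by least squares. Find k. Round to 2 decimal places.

Taking logs, ln P = k·ln h + ln C, so regress ln P on ln h.
Σln h = 7.2034, Σ(ln h)² = 13.2429, Σln P = 16.3984, Σln h·ln P = 29.9412.
Equations: 13.2429·k + 7.2034·ln C = 29.9412;  7.2034·k + 4·ln C = 16.3984.
Solving (det = 1.0824): k = 1.51575, ln C = 1.36996.

k = 1.52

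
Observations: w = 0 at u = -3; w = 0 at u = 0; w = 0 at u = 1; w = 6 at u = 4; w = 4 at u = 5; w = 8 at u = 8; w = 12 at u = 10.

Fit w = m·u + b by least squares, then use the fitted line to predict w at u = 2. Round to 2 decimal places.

ŵ = 2.78

With design matrix M, MᵀM = [[215, 25]; [25, 7]] and Mᵀw = [228, 30]ᵀ.
Eliminating b: 7·(row 1) − 25·(row 2) gives 880·m = 7·228 − 25·30 = 846, so m = 423/440.
Then b = (30 − 25·(423/440))/7 = 75/88.
At u = 2: ŵ = (423/440)·(2) + (75/88)·(1) = 111/40.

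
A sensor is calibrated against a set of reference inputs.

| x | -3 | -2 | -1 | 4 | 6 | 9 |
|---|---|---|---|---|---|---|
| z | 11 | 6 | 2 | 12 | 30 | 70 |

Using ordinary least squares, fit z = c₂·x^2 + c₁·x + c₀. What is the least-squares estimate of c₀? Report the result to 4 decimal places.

With design matrix A, AᵀA = [[8211, 973, 147]; [973, 147, 13]; [147, 13, 6]] and Aᵀz = [7067, 811, 131]ᵀ.
Inverting the 3×3 Gram matrix, [c₂, c₁, c₀]ᵀ = [113369/119392, -13537/17056, 154/533]ᵀ.

c₀ = 0.2889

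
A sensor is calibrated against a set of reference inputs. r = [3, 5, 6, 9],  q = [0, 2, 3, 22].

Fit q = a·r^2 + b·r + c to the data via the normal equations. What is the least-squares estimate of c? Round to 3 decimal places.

Compute the Gram sums: Σr^2·r^2 = 8563, Σr^2·r = 1097, Σr^2 = 151, Σr·r = 151, Σr = 23, Σ1 = 4.
Right-hand side: Σr^2·q = 1940, Σr·q = 226, Σq = 27.
Row-reducing yields a = 4/5, b = -449/75, c = 823/75.

c = 10.973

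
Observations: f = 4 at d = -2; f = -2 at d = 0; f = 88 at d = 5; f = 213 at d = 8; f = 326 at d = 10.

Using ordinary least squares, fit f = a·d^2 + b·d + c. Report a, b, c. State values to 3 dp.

Forming XᵀX = [[14737, 1629, 193]; [1629, 193, 21]; [193, 21, 5]] and Xᵀf = [48448, 5396, 629]ᵀ gives XᵀX·[a, b, c]ᵀ = Xᵀf.
Inverting the 3×3 Gram matrix, [a, b, c]ᵀ = [17427/5870, 36353/11740, -4231/2348]ᵀ.

a = 2.969, b = 3.097, c = -1.802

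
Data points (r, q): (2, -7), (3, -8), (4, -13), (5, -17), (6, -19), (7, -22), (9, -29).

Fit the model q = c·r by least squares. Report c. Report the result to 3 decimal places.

Normal-equation sums: Σr·r = 220.
And Σr·q = -704.
XᵀX·[c]ᵀ = Xᵀq becomes [[220]]·[c]ᵀ = [-704]ᵀ.
c = (-704)/220 = -3.2.

c = -3.200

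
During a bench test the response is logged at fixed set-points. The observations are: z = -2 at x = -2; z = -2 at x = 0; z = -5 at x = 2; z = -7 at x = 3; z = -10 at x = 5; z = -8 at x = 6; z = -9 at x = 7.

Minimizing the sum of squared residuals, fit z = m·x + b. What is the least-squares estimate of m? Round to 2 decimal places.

m = -0.92

AᵀA·[m, b]ᵀ = Aᵀz reads: 127·m + 21·b = -188;  21·m + 7·b = -43.
Eliminating b: 7·(row 1) − 21·(row 2) gives 448·m = 7·(-188) − 21·(-43) = -413, so m = -59/64.
Then b = ((-43) − 21·(-59/64))/7 = -1513/448.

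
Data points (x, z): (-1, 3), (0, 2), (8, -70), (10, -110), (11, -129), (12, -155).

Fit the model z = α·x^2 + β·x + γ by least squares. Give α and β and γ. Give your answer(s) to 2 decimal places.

α = -0.99, β = -1.21, γ = 2.44

Normal-equation sums: Σx^2·x^2 = 49474, Σx^2·x = 4570, Σx^2 = 430, Σx·x = 430, Σx = 40, Σ1 = 6.
For Mᵀz: Σx^2·z = -53406, Σx·z = -4942, Σz = -459.
Normal equations: [[49474, 4570, 430]; [4570, 430, 40]; [430, 40, 6]]·[α, β, γ]ᵀ = [-53406, -4942, -459]ᵀ.
Solving the 3×3 system (Gaussian elimination) gives α = -6191/6258, β = -37721/31290, γ = 363/149.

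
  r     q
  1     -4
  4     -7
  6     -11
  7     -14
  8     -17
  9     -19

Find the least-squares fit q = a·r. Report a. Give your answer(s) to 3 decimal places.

a = -2.036

Sums needed: Σr·r = 247.
For Xᵀq: Σr·q = -503.
XᵀX·[a]ᵀ = Xᵀq becomes [[247]]·[a]ᵀ = [-503]ᵀ.
Hence a = -503 / 247 ≈ -2.03644.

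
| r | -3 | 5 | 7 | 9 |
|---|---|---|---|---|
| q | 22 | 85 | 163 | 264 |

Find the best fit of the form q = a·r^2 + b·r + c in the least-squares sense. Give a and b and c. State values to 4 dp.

From the data, Σr^2·r^2 = 9668, Σr^2·r = 1170, Σr^2 = 164, Σr·r = 164, Σr = 18, Σ1 = 4.
And Σr^2·q = 31694, Σr·q = 3876, Σq = 534.
So MᵀM·[a, b, c]ᵀ = Mᵀq: [[9668, 1170, 164]; [1170, 164, 18]; [164, 18, 4]]·[a, b, c]ᵀ = [31694, 3876, 534]ᵀ.
Solving the 3×3 system (Gaussian elimination) gives a = 22133/7216, b = 804/451, c = -2005/7216.

a = 3.0672, b = 1.7827, c = -0.2779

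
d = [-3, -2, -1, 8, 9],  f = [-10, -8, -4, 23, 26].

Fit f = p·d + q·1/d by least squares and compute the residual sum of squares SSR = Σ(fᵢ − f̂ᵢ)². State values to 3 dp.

From the data, Σd·d = 159, Σd·1/d = 5, Σ1/d·1/d = 7201/5184.
Moment sums: Σd·f = 468, Σ1/d·f = 1231/72.
So AᵀA·[p, q]ᵀ = Aᵀf: [[159, 5]; [5, 7201/5184]]·[p, q]ᵀ = [468, 1231/72]ᵀ.
Determinant 159·(7201/5184) − 5² = 338453/1728.
p = (468·(7201/5184) − 5·(1231/72))/(338453/1728) = 975636/338453; q = (159·(1231/72) − 5·468)/(338453/1728) = 653976/338453.
Residuals: -239630/338453, -429364/338453, 275800/338453, -102416/338453, -53610/338453; SSR = 978584/338453.

SSR = 2.891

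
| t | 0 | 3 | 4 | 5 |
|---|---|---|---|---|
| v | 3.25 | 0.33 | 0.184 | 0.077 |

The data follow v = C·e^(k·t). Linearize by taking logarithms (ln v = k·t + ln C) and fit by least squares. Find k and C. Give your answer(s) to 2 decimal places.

With ln vᵢ as the transformed response and tᵢ as the regressor:
Over the data: Σt = 12.0000, Σ(t)² = 50.0000, Σln v = -4.1868, Σt·ln v = -22.9170.
Normal system: [[50.0000, 12.0000]; [12.0000, 4]]·[k, ln C]ᵀ = [-22.9170, -4.1868]ᵀ.
Solving (det = 56.0000): k = -0.73976, ln C = 1.17260, so C = exp(1.17260) = 3.23037.

k = -0.74, C = 3.23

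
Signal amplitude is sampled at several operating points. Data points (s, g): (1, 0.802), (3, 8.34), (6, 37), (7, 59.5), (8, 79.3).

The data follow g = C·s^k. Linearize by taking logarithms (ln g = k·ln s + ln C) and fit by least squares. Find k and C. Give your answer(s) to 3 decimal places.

k = 2.201, C = 0.778

Taking logs, ln g = k·ln s + ln C, so regress ln g on ln s.
Over the data: Σln s = 6.9157, Σ(ln s)² = 12.5280, Σln g = 13.9705, Σln s·ln g = 25.8450.
Normal system: [[12.5280, 6.9157]; [6.9157, 5]]·[k, ln C]ᵀ = [25.8450, 13.9705]ᵀ.
Slope k = (n·Σln s·ln g − Σln s·Σln g)/(n·Σ(ln s)² − (Σln s)²) = (5·25.8450 − 6.9157·13.9705)/14.8127 = 2.20137; ln C = (Σln g − k·Σln s)/n = -0.25070, so C = exp(-0.25070) = 0.77825.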